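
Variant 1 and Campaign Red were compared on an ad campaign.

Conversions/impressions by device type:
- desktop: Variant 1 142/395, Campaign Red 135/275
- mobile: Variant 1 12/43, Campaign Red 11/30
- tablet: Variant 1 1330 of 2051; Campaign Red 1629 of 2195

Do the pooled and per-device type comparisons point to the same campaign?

Desktop: Variant 1 142/395 = 35.9%, Campaign Red 135/275 = 49.1% → Campaign Red
Mobile: Variant 1 12/43 = 27.9%, Campaign Red 11/30 = 36.7% → Campaign Red
Tablet: Variant 1 1330/2051 = 64.8%, Campaign Red 1629/2195 = 74.2% → Campaign Red
Overall: Variant 1 1484/2489 = 59.6%, Campaign Red 1775/2500 = 71.0% → Campaign Red
Campaign Red wins overall and in every device group — no reversal.

Yes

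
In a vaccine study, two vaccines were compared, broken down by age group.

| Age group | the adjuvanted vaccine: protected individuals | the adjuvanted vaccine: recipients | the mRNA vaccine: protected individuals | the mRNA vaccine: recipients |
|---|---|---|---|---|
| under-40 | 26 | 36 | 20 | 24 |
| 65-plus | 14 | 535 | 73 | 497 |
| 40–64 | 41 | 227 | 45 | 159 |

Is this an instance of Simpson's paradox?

No

Under-40: the adjuvanted vaccine 26/36 = 72.2%, the mRNA vaccine 20/24 = 83.3% → the mRNA vaccine
65-plus: the adjuvanted vaccine 14/535 = 2.6%, the mRNA vaccine 73/497 = 14.7% → the mRNA vaccine
40–64: the adjuvanted vaccine 41/227 = 18.1%, the mRNA vaccine 45/159 = 28.3% → the mRNA vaccine
Overall: the adjuvanted vaccine 81/798 = 10.2%, the mRNA vaccine 138/680 = 20.3% → the mRNA vaccine
The mRNA vaccine wins overall and in every age group — no reversal.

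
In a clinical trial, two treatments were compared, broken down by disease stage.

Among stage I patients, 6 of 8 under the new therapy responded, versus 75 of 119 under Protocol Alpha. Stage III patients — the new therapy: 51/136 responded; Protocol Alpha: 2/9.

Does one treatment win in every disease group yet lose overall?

Stage I: the new therapy 6/8 = 75.0%, Protocol Alpha 75/119 = 63.0% → the new therapy
Stage III: the new therapy 51/136 = 37.5%, Protocol Alpha 2/9 = 22.2% → the new therapy
Overall: the new therapy 57/144 = 39.6%, Protocol Alpha 77/128 = 60.2% → Protocol Alpha
The new therapy wins each disease group but Protocol Alpha wins overall — the comparison reverses. The new therapy's patients skew toward stage III, which has a lower base rate.

Yes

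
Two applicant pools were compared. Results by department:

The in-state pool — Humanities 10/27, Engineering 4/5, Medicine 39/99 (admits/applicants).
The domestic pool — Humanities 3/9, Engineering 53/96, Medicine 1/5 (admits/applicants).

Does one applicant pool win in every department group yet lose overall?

Yes

Humanities: the in-state pool 10/27 = 37.0%, the domestic pool 3/9 = 33.3% → the in-state pool
Engineering: the in-state pool 4/5 = 80.0%, the domestic pool 53/96 = 55.2% → the in-state pool
Medicine: the in-state pool 39/99 = 39.4%, the domestic pool 1/5 = 20.0% → the in-state pool
Overall: the in-state pool 53/131 = 40.5%, the domestic pool 57/110 = 51.8% → the domestic pool
The in-state pool wins each department group but the domestic pool wins overall — the comparison reverses. The in-state pool's applicants skew toward Medicine, which has a lower base rate.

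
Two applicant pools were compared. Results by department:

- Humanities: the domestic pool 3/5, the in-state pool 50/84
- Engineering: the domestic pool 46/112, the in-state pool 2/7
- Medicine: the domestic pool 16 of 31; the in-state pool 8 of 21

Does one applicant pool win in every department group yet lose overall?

Humanities: the domestic pool 3/5 = 60.0%, the in-state pool 50/84 = 59.5% → the domestic pool
Engineering: the domestic pool 46/112 = 41.1%, the in-state pool 2/7 = 28.6% → the domestic pool
Medicine: the domestic pool 16/31 = 51.6%, the in-state pool 8/21 = 38.1% → the domestic pool
Overall: the domestic pool 65/148 = 43.9%, the in-state pool 60/112 = 53.6% → the in-state pool
The domestic pool wins each department group but the in-state pool wins overall — the comparison reverses. The domestic pool's applicants skew toward Engineering, which has a lower base rate.

Yes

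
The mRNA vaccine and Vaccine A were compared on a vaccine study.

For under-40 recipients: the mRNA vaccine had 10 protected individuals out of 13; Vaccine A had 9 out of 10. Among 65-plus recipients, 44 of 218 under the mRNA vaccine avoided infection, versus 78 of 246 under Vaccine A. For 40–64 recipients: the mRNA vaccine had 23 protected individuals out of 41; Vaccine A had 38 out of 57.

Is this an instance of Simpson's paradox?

No

Under-40: the mRNA vaccine 10/13 = 76.9%, Vaccine A 9/10 = 90.0% → Vaccine A
65-plus: the mRNA vaccine 44/218 = 20.2%, Vaccine A 78/246 = 31.7% → Vaccine A
40–64: the mRNA vaccine 23/41 = 56.1%, Vaccine A 38/57 = 66.7% → Vaccine A
Overall: the mRNA vaccine 77/272 = 28.3%, Vaccine A 125/313 = 39.9% → Vaccine A
Vaccine A wins overall and in every age group — no reversal.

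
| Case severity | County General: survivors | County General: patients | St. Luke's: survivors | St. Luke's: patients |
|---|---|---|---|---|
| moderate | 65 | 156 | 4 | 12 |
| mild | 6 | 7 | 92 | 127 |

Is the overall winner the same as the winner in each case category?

Moderate: County General 65/156 = 41.7%, St. Luke's 4/12 = 33.3% → County General
Mild: County General 6/7 = 85.7%, St. Luke's 92/127 = 72.4% → County General
Overall: County General 71/163 = 43.6%, St. Luke's 96/139 = 69.1% → St. Luke's
County General wins each case group but St. Luke's wins overall — the comparison reverses. County General's patients skew toward moderate, which has a lower base rate.

No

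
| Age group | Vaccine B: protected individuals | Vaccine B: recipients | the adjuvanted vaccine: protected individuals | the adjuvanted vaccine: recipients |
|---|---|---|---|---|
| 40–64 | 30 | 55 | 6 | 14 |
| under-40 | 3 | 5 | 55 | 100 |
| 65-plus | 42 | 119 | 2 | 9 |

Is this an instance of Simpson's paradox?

40–64: Vaccine B 30/55 = 54.5%, the adjuvanted vaccine 6/14 = 42.9% → Vaccine B
Under-40: Vaccine B 3/5 = 60.0%, the adjuvanted vaccine 55/100 = 55.0% → Vaccine B
65-plus: Vaccine B 42/119 = 35.3%, the adjuvanted vaccine 2/9 = 22.2% → Vaccine B
Overall: Vaccine B 75/179 = 41.9%, the adjuvanted vaccine 63/123 = 51.2% → the adjuvanted vaccine
Vaccine B wins each age group but the adjuvanted vaccine wins overall — the comparison reverses. Vaccine B's recipients skew toward 65-plus, which has a lower base rate.

Yes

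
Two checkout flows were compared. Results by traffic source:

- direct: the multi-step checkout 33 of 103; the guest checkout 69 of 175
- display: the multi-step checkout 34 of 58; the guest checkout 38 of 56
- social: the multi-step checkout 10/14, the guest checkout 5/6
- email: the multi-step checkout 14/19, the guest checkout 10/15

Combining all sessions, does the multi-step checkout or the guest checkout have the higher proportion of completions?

the guest checkout

Direct: the multi-step checkout 33/103 = 32.0%, the guest checkout 69/175 = 39.4% → the guest checkout
Display: the multi-step checkout 34/58 = 58.6%, the guest checkout 38/56 = 67.9% → the guest checkout
Social: the multi-step checkout 10/14 = 71.4%, the guest checkout 5/6 = 83.3% → the guest checkout
Email: the multi-step checkout 14/19 = 73.7%, the guest checkout 10/15 = 66.7% → the multi-step checkout
Overall: the multi-step checkout 91/194 = 46.9%, the guest checkout 122/252 = 48.4% → the guest checkout
(Neither sweeps every traffic group, but the guest checkout has the higher pooled rate.)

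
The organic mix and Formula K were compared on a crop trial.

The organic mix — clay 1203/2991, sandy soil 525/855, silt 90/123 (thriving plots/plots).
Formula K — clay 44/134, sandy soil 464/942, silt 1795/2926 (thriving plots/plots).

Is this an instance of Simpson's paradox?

Clay: the organic mix 1203/2991 = 40.2%, Formula K 44/134 = 32.8% → the organic mix
Sandy soil: the organic mix 525/855 = 61.4%, Formula K 464/942 = 49.3% → the organic mix
Silt: the organic mix 90/123 = 73.2%, Formula K 1795/2926 = 61.3% → the organic mix
Overall: the organic mix 1818/3969 = 45.8%, Formula K 2303/4002 = 57.5% → Formula K
The organic mix wins each soil group but Formula K wins overall — the comparison reverses. The organic mix's plots skew toward clay, which has a lower base rate.

Yes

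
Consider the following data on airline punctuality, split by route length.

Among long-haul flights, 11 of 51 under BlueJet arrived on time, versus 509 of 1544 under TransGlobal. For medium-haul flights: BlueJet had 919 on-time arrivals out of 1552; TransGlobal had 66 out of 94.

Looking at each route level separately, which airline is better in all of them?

Long-haul: BlueJet 11/51 = 21.6%, TransGlobal 509/1544 = 33.0% → TransGlobal
Medium-haul: BlueJet 919/1552 = 59.2%, TransGlobal 66/94 = 70.2% → TransGlobal
TransGlobal has the higher rate in both groups.

TransGlobal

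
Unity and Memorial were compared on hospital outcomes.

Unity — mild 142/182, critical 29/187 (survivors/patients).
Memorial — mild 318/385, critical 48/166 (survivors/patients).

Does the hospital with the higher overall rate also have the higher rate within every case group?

Mild: Unity 142/182 = 78.0%, Memorial 318/385 = 82.6% → Memorial
Critical: Unity 29/187 = 15.5%, Memorial 48/166 = 28.9% → Memorial
Overall: Unity 171/369 = 46.3%, Memorial 366/551 = 66.4% → Memorial
Memorial wins overall and in every case group — no reversal.

Yes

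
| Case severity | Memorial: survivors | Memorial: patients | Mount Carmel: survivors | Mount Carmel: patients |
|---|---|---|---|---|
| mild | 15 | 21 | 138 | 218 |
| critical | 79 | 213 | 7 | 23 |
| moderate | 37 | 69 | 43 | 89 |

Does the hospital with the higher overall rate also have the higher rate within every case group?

No

Mild: Memorial 15/21 = 71.4%, Mount Carmel 138/218 = 63.3% → Memorial
Critical: Memorial 79/213 = 37.1%, Mount Carmel 7/23 = 30.4% → Memorial
Moderate: Memorial 37/69 = 53.6%, Mount Carmel 43/89 = 48.3% → Memorial
Overall: Memorial 131/303 = 43.2%, Mount Carmel 188/330 = 57.0% → Mount Carmel
Memorial wins each case group but Mount Carmel wins overall — the comparison reverses. Memorial's patients skew toward critical, which has a lower base rate.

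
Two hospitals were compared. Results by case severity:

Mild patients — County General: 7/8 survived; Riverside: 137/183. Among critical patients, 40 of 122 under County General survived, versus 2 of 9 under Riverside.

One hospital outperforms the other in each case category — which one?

County General

Mild: County General 7/8 = 87.5%, Riverside 137/183 = 74.9% → County General
Critical: County General 40/122 = 32.8%, Riverside 2/9 = 22.2% → County General
County General has the higher rate in both groups.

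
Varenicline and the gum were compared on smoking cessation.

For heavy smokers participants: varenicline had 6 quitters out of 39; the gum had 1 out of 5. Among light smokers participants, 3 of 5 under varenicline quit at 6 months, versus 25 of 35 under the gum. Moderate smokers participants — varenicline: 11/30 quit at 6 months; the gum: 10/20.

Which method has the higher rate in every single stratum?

the gum

Heavy smokers: varenicline 6/39 = 15.4%, the gum 1/5 = 20.0% → the gum
Light smokers: varenicline 3/5 = 60.0%, the gum 25/35 = 71.4% → the gum
Moderate smokers: varenicline 11/30 = 36.7%, the gum 10/20 = 50.0% → the gum
The gum has the higher rate in all 3 groups.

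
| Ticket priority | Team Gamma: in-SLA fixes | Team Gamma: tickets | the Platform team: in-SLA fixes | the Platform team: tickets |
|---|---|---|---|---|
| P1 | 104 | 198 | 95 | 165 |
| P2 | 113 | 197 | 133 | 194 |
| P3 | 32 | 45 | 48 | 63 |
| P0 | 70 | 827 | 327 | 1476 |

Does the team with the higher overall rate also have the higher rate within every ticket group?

P1: Team Gamma 104/198 = 52.5%, the Platform team 95/165 = 57.6% → the Platform team
P2: Team Gamma 113/197 = 57.4%, the Platform team 133/194 = 68.6% → the Platform team
P3: Team Gamma 32/45 = 71.1%, the Platform team 48/63 = 76.2% → the Platform team
P0: Team Gamma 70/827 = 8.5%, the Platform team 327/1476 = 22.2% → the Platform team
Overall: Team Gamma 319/1267 = 25.2%, the Platform team 603/1898 = 31.8% → the Platform team
The Platform team wins overall and in every ticket group — no reversal.

Yes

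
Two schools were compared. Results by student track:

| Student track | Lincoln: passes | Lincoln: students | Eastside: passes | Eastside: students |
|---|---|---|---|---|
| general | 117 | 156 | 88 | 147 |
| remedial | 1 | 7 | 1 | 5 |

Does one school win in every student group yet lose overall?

General: Lincoln 117/156 = 75.0%, Eastside 88/147 = 59.9% → Lincoln
Remedial: Lincoln 1/7 = 14.3%, Eastside 1/5 = 20.0% → Eastside
Overall: Lincoln 118/163 = 72.4%, Eastside 89/152 = 58.6% → Lincoln
Neither sweeps: Lincoln wins 1 of 2 groups, Eastside wins 1. Lincoln wins overall but not every group — no Simpson reversal.

No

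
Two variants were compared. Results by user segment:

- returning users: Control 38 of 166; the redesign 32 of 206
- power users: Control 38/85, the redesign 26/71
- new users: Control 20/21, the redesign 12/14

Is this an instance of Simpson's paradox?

Returning users: Control 38/166 = 22.9%, the redesign 32/206 = 15.5% → Control
Power users: Control 38/85 = 44.7%, the redesign 26/71 = 36.6% → Control
New users: Control 20/21 = 95.2%, the redesign 12/14 = 85.7% → Control
Overall: Control 96/272 = 35.3%, the redesign 70/291 = 24.1% → Control
Control wins overall and in every user group — no reversal.

No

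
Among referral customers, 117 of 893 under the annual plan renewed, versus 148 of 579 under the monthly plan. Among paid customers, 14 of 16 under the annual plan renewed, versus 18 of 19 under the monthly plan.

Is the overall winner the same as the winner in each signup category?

Yes

Referral: the annual plan 117/893 = 13.1%, the monthly plan 148/579 = 25.6% → the monthly plan
Paid: the annual plan 14/16 = 87.5%, the monthly plan 18/19 = 94.7% → the monthly plan
Overall: the annual plan 131/909 = 14.4%, the monthly plan 166/598 = 27.8% → the monthly plan
The monthly plan wins overall and in every signup group — no reversal.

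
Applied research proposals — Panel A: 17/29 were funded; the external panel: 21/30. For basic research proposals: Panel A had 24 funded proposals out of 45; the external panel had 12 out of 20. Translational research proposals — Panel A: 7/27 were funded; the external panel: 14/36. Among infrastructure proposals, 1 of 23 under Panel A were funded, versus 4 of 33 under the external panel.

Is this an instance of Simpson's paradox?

Applied research: Panel A 17/29 = 58.6%, the external panel 21/30 = 70.0% → the external panel
Basic research: Panel A 24/45 = 53.3%, the external panel 12/20 = 60.0% → the external panel
Translational research: Panel A 7/27 = 25.9%, the external panel 14/36 = 38.9% → the external panel
Infrastructure: Panel A 1/23 = 4.3%, the external panel 4/33 = 12.1% → the external panel
Overall: Panel A 49/124 = 39.5%, the external panel 51/119 = 42.9% → the external panel
The external panel wins overall and in every proposal group — no reversal.

No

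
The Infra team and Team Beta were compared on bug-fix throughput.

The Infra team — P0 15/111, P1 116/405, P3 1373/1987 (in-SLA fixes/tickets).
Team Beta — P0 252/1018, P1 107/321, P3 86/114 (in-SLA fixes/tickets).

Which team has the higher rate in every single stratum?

P0: the Infra team 15/111 = 13.5%, Team Beta 252/1018 = 24.8% → Team Beta
P1: the Infra team 116/405 = 28.6%, Team Beta 107/321 = 33.3% → Team Beta
P3: the Infra team 1373/1987 = 69.1%, Team Beta 86/114 = 75.4% → Team Beta
Team Beta has the higher rate in all 3 groups.

Team Beta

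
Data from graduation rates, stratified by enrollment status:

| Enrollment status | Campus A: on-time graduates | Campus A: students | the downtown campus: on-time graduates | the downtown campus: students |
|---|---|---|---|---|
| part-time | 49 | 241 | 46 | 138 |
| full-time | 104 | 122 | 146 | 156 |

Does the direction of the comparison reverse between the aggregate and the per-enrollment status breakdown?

No

Part-time: Campus A 49/241 = 20.3%, the downtown campus 46/138 = 33.3% → the downtown campus
Full-time: Campus A 104/122 = 85.2%, the downtown campus 146/156 = 93.6% → the downtown campus
Overall: Campus A 153/363 = 42.1%, the downtown campus 192/294 = 65.3% → the downtown campus
The downtown campus wins overall and in every enrollment group — no reversal.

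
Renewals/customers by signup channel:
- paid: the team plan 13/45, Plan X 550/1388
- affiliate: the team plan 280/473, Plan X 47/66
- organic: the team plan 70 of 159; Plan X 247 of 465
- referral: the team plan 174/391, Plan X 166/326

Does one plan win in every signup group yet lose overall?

Yes

Paid: the team plan 13/45 = 28.9%, Plan X 550/1388 = 39.6% → Plan X
Affiliate: the team plan 280/473 = 59.2%, Plan X 47/66 = 71.2% → Plan X
Organic: the team plan 70/159 = 44.0%, Plan X 247/465 = 53.1% → Plan X
Referral: the team plan 174/391 = 44.5%, Plan X 166/326 = 50.9% → Plan X
Overall: the team plan 537/1068 = 50.3%, Plan X 1010/2245 = 45.0% → the team plan
Plan X wins each signup group but the team plan wins overall — the comparison reverses. Plan X's customers skew toward paid, which has a lower base rate.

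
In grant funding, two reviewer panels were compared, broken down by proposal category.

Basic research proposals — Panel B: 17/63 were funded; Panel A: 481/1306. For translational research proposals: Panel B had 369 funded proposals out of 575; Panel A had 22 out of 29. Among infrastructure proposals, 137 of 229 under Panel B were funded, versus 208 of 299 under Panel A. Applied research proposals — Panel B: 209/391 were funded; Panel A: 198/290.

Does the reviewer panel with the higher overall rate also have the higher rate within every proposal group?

No

Basic research: Panel B 17/63 = 27.0%, Panel A 481/1306 = 36.8% → Panel A
Translational research: Panel B 369/575 = 64.2%, Panel A 22/29 = 75.9% → Panel A
Infrastructure: Panel B 137/229 = 59.8%, Panel A 208/299 = 69.6% → Panel A
Applied research: Panel B 209/391 = 53.5%, Panel A 198/290 = 68.3% → Panel A
Overall: Panel B 732/1258 = 58.2%, Panel A 909/1924 = 47.2% → Panel B
Panel A wins each proposal group but Panel B wins overall — the comparison reverses. Panel A's proposals skew toward basic research, which has a lower base rate.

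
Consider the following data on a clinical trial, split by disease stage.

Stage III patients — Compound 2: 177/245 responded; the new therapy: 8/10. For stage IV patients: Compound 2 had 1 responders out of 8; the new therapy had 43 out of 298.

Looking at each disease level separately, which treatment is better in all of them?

Stage III: Compound 2 177/245 = 72.2%, the new therapy 8/10 = 80.0% → the new therapy
Stage IV: Compound 2 1/8 = 12.5%, the new therapy 43/298 = 14.4% → the new therapy
The new therapy has the higher rate in both groups.

the new therapy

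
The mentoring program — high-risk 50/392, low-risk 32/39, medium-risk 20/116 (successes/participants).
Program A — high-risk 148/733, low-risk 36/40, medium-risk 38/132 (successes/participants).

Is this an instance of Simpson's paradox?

High-risk: the mentoring program 50/392 = 12.8%, Program A 148/733 = 20.2% → Program A
Low-risk: the mentoring program 32/39 = 82.1%, Program A 36/40 = 90.0% → Program A
Medium-risk: the mentoring program 20/116 = 17.2%, Program A 38/132 = 28.8% → Program A
Overall: the mentoring program 102/547 = 18.6%, Program A 222/905 = 24.5% → Program A
Program A wins overall and in every risk group — no reversal.

No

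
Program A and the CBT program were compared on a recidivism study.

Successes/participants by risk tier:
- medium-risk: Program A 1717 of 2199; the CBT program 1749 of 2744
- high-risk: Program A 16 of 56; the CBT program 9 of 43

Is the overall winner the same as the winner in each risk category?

Medium-risk: Program A 1717/2199 = 78.1%, the CBT program 1749/2744 = 63.7% → Program A
High-risk: Program A 16/56 = 28.6%, the CBT program 9/43 = 20.9% → Program A
Overall: Program A 1733/2255 = 76.9%, the CBT program 1758/2787 = 63.1% → Program A
Program A wins overall and in every risk group — no reversal.

Yes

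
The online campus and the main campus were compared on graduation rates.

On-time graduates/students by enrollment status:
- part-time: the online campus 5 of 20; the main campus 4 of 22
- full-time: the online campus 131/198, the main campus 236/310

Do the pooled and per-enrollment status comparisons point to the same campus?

No

Part-time: the online campus 5/20 = 25.0%, the main campus 4/22 = 18.2% → the online campus
Full-time: the online campus 131/198 = 66.2%, the main campus 236/310 = 76.1% → the main campus
Overall: the online campus 136/218 = 62.4%, the main campus 240/332 = 72.3% → the main campus
Neither sweeps: the online campus wins 1 of 2 groups, the main campus wins 1. The main campus wins overall but not every group — no Simpson reversal.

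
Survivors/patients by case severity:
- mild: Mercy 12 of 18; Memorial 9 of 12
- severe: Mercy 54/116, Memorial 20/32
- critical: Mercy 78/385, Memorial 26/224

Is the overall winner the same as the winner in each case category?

No

Mild: Mercy 12/18 = 66.7%, Memorial 9/12 = 75.0% → Memorial
Severe: Mercy 54/116 = 46.6%, Memorial 20/32 = 62.5% → Memorial
Critical: Mercy 78/385 = 20.3%, Memorial 26/224 = 11.6% → Mercy
Overall: Mercy 144/519 = 27.7%, Memorial 55/268 = 20.5% → Mercy
Neither sweeps: Mercy wins 1 of 3 groups, Memorial wins 2. Mercy wins overall but not every group — no Simpson reversal.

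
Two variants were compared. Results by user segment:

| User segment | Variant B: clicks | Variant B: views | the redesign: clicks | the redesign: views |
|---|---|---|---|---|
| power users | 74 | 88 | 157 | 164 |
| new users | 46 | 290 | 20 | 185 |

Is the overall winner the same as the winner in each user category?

Power users: Variant B 74/88 = 84.1%, the redesign 157/164 = 95.7% → the redesign
New users: Variant B 46/290 = 15.9%, the redesign 20/185 = 10.8% → Variant B
Overall: Variant B 120/378 = 31.7%, the redesign 177/349 = 50.7% → the redesign
Neither sweeps: Variant B wins 1 of 2 groups, the redesign wins 1. The redesign wins overall but not every group — no Simpson reversal.

No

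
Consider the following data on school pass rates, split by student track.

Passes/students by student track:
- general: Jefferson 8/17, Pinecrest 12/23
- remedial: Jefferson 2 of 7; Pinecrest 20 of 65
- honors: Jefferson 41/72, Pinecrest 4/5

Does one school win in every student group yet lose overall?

Yes

General: Jefferson 8/17 = 47.1%, Pinecrest 12/23 = 52.2% → Pinecrest
Remedial: Jefferson 2/7 = 28.6%, Pinecrest 20/65 = 30.8% → Pinecrest
Honors: Jefferson 41/72 = 56.9%, Pinecrest 4/5 = 80.0% → Pinecrest
Overall: Jefferson 51/96 = 53.1%, Pinecrest 36/93 = 38.7% → Jefferson
Pinecrest wins each student group but Jefferson wins overall — the comparison reverses. Pinecrest's students skew toward remedial, which has a lower base rate.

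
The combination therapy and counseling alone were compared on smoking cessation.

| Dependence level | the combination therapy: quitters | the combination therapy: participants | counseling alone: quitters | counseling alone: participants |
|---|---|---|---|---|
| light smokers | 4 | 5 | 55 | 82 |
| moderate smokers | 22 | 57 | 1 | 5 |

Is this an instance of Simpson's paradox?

Light smokers: the combination therapy 4/5 = 80.0%, counseling alone 55/82 = 67.1% → the combination therapy
Moderate smokers: the combination therapy 22/57 = 38.6%, counseling alone 1/5 = 20.0% → the combination therapy
Overall: the combination therapy 26/62 = 41.9%, counseling alone 56/87 = 64.4% → counseling alone
The combination therapy wins each dependence group but counseling alone wins overall — the comparison reverses. The combination therapy's participants skew toward moderate smokers, which has a lower base rate.

Yes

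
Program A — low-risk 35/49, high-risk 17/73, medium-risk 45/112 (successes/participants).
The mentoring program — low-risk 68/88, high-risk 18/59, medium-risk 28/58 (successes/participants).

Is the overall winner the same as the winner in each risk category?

Low-risk: Program A 35/49 = 71.4%, the mentoring program 68/88 = 77.3% → the mentoring program
High-risk: Program A 17/73 = 23.3%, the mentoring program 18/59 = 30.5% → the mentoring program
Medium-risk: Program A 45/112 = 40.2%, the mentoring program 28/58 = 48.3% → the mentoring program
Overall: Program A 97/234 = 41.5%, the mentoring program 114/205 = 55.6% → the mentoring program
The mentoring program wins overall and in every risk group — no reversal.

Yes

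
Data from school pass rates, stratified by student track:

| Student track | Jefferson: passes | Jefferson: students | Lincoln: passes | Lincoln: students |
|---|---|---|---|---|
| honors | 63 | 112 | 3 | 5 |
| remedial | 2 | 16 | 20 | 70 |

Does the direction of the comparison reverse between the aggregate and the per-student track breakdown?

Yes

Honors: Jefferson 63/112 = 56.2%, Lincoln 3/5 = 60.0% → Lincoln
Remedial: Jefferson 2/16 = 12.5%, Lincoln 20/70 = 28.6% → Lincoln
Overall: Jefferson 65/128 = 50.8%, Lincoln 23/75 = 30.7% → Jefferson
Lincoln wins each student group but Jefferson wins overall — the comparison reverses. Lincoln's students skew toward remedial, which has a lower base rate.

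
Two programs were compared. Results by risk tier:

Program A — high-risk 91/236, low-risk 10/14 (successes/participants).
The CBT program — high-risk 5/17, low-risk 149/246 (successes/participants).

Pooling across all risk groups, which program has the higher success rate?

High-risk: Program A 91/236 = 38.6%, the CBT program 5/17 = 29.4% → Program A
Low-risk: Program A 10/14 = 71.4%, the CBT program 149/246 = 60.6% → Program A
Overall: Program A 101/250 = 40.4%, the CBT program 154/263 = 58.6% → the CBT program
(Program A wins every risk group but the CBT program wins overall — Program A's participants skew toward the low-rate high-risk group.)

the CBT program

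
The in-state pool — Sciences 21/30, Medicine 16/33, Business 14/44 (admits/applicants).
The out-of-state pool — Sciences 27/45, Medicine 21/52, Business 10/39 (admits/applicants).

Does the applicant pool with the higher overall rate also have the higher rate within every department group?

Yes

Sciences: the in-state pool 21/30 = 70.0%, the out-of-state pool 27/45 = 60.0% → the in-state pool
Medicine: the in-state pool 16/33 = 48.5%, the out-of-state pool 21/52 = 40.4% → the in-state pool
Business: the in-state pool 14/44 = 31.8%, the out-of-state pool 10/39 = 25.6% → the in-state pool
Overall: the in-state pool 51/107 = 47.7%, the out-of-state pool 58/136 = 42.6% → the in-state pool
The in-state pool wins overall and in every department group — no reversal.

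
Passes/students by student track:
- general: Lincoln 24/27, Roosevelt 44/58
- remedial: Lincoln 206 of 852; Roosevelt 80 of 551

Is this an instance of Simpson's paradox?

No

General: Lincoln 24/27 = 88.9%, Roosevelt 44/58 = 75.9% → Lincoln
Remedial: Lincoln 206/852 = 24.2%, Roosevelt 80/551 = 14.5% → Lincoln
Overall: Lincoln 230/879 = 26.2%, Roosevelt 124/609 = 20.4% → Lincoln
Lincoln wins overall and in every student group — no reversal.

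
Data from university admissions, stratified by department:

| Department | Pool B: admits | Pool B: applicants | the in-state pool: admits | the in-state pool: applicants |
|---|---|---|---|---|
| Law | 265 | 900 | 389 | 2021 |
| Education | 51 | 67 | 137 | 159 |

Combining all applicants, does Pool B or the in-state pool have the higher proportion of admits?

Pool B

Law: Pool B 265/900 = 29.4%, the in-state pool 389/2021 = 19.2% → Pool B
Education: Pool B 51/67 = 76.1%, the in-state pool 137/159 = 86.2% → the in-state pool
Overall: Pool B 316/967 = 32.7%, the in-state pool 526/2180 = 24.1% → Pool B
(Neither sweeps every department group, but Pool B has the higher pooled rate.)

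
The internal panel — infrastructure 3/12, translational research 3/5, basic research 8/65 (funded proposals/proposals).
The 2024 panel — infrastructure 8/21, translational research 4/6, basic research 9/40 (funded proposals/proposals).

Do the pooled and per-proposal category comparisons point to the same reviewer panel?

Yes

Infrastructure: the internal panel 3/12 = 25.0%, the 2024 panel 8/21 = 38.1% → the 2024 panel
Translational research: the internal panel 3/5 = 60.0%, the 2024 panel 4/6 = 66.7% → the 2024 panel
Basic research: the internal panel 8/65 = 12.3%, the 2024 panel 9/40 = 22.5% → the 2024 panel
Overall: the internal panel 14/82 = 17.1%, the 2024 panel 21/67 = 31.3% → the 2024 panel
The 2024 panel wins overall and in every proposal group — no reversal.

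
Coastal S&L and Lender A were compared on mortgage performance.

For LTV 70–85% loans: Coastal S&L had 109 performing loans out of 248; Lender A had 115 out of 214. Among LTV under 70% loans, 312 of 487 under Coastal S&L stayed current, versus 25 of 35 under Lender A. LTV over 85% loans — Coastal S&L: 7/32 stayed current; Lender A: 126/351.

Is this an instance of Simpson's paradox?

LTV 70–85%: Coastal S&L 109/248 = 44.0%, Lender A 115/214 = 53.7% → Lender A
LTV under 70%: Coastal S&L 312/487 = 64.1%, Lender A 25/35 = 71.4% → Lender A
LTV over 85%: Coastal S&L 7/32 = 21.9%, Lender A 126/351 = 35.9% → Lender A
Overall: Coastal S&L 428/767 = 55.8%, Lender A 266/600 = 44.3% → Coastal S&L
Lender A wins each loan-to-value group but Coastal S&L wins overall — the comparison reverses. Lender A's loans skew toward LTV over 85%, which has a lower base rate.

Yes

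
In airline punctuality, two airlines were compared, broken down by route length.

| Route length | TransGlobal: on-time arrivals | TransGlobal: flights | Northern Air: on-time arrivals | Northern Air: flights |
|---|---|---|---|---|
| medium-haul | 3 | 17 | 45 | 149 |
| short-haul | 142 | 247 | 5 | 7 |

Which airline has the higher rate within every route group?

Northern Air

Medium-haul: TransGlobal 3/17 = 17.6%, Northern Air 45/149 = 30.2% → Northern Air
Short-haul: TransGlobal 142/247 = 57.5%, Northern Air 5/7 = 71.4% → Northern Air
Northern Air has the higher rate in both groups.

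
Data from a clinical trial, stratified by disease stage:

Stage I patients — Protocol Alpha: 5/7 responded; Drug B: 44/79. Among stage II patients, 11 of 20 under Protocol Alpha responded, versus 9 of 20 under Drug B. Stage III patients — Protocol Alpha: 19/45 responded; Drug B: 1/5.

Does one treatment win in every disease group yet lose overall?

Yes

Stage I: Protocol Alpha 5/7 = 71.4%, Drug B 44/79 = 55.7% → Protocol Alpha
Stage II: Protocol Alpha 11/20 = 55.0%, Drug B 9/20 = 45.0% → Protocol Alpha
Stage III: Protocol Alpha 19/45 = 42.2%, Drug B 1/5 = 20.0% → Protocol Alpha
Overall: Protocol Alpha 35/72 = 48.6%, Drug B 54/104 = 51.9% → Drug B
Protocol Alpha wins each disease group but Drug B wins overall — the comparison reverses. Protocol Alpha's patients skew toward stage III, which has a lower base rate.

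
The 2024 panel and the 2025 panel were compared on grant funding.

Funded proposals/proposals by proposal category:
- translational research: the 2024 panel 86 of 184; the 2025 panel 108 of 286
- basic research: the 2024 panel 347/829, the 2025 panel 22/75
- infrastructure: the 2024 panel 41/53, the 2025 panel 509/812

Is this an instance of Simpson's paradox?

Yes

Translational research: the 2024 panel 86/184 = 46.7%, the 2025 panel 108/286 = 37.8% → the 2024 panel
Basic research: the 2024 panel 347/829 = 41.9%, the 2025 panel 22/75 = 29.3% → the 2024 panel
Infrastructure: the 2024 panel 41/53 = 77.4%, the 2025 panel 509/812 = 62.7% → the 2024 panel
Overall: the 2024 panel 474/1066 = 44.5%, the 2025 panel 639/1173 = 54.5% → the 2025 panel
The 2024 panel wins each proposal group but the 2025 panel wins overall — the comparison reverses. The 2024 panel's proposals skew toward basic research, which has a lower base rate.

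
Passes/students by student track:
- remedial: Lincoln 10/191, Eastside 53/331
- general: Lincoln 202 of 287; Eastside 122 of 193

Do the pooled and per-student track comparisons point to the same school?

No

Remedial: Lincoln 10/191 = 5.2%, Eastside 53/331 = 16.0% → Eastside
General: Lincoln 202/287 = 70.4%, Eastside 122/193 = 63.2% → Lincoln
Overall: Lincoln 212/478 = 44.4%, Eastside 175/524 = 33.4% → Lincoln
Neither sweeps: Lincoln wins 1 of 2 groups, Eastside wins 1. Lincoln wins overall but not every group — no Simpson reversal.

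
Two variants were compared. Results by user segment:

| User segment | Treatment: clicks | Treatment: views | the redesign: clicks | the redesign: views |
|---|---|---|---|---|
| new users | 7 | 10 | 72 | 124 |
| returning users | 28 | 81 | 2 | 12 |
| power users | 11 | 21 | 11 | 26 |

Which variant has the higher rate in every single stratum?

New users: Treatment 7/10 = 70.0%, the redesign 72/124 = 58.1% → Treatment
Returning users: Treatment 28/81 = 34.6%, the redesign 2/12 = 16.7% → Treatment
Power users: Treatment 11/21 = 52.4%, the redesign 11/26 = 42.3% → Treatment
Treatment has the higher rate in all 3 groups.

Treatment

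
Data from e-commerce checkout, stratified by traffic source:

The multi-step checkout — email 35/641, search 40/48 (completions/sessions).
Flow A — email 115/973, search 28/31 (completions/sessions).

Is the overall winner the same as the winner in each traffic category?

Yes

Email: the multi-step checkout 35/641 = 5.5%, Flow A 115/973 = 11.8% → Flow A
Search: the multi-step checkout 40/48 = 83.3%, Flow A 28/31 = 90.3% → Flow A
Overall: the multi-step checkout 75/689 = 10.9%, Flow A 143/1004 = 14.2% → Flow A
Flow A wins overall and in every traffic group — no reversal.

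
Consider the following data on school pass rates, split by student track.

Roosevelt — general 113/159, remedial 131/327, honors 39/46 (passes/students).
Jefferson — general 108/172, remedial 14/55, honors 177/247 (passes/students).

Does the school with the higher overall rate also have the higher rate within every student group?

General: Roosevelt 113/159 = 71.1%, Jefferson 108/172 = 62.8% → Roosevelt
Remedial: Roosevelt 131/327 = 40.1%, Jefferson 14/55 = 25.5% → Roosevelt
Honors: Roosevelt 39/46 = 84.8%, Jefferson 177/247 = 71.7% → Roosevelt
Overall: Roosevelt 283/532 = 53.2%, Jefferson 299/474 = 63.1% → Jefferson
Roosevelt wins each student group but Jefferson wins overall — the comparison reverses. Roosevelt's students skew toward remedial, which has a lower base rate.

No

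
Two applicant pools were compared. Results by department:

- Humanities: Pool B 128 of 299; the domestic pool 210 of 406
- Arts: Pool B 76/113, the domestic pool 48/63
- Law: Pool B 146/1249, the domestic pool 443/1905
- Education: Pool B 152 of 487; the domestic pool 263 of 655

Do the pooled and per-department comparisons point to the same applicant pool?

Yes

Humanities: Pool B 128/299 = 42.8%, the domestic pool 210/406 = 51.7% → the domestic pool
Arts: Pool B 76/113 = 67.3%, the domestic pool 48/63 = 76.2% → the domestic pool
Law: Pool B 146/1249 = 11.7%, the domestic pool 443/1905 = 23.3% → the domestic pool
Education: Pool B 152/487 = 31.2%, the domestic pool 263/655 = 40.2% → the domestic pool
Overall: Pool B 502/2148 = 23.4%, the domestic pool 964/3029 = 31.8% → the domestic pool
The domestic pool wins overall and in every department group — no reversal.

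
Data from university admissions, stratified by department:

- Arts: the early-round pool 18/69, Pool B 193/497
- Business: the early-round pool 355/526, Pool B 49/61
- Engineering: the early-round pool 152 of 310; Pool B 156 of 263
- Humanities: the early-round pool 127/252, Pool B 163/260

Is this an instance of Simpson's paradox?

Arts: the early-round pool 18/69 = 26.1%, Pool B 193/497 = 38.8% → Pool B
Business: the early-round pool 355/526 = 67.5%, Pool B 49/61 = 80.3% → Pool B
Engineering: the early-round pool 152/310 = 49.0%, Pool B 156/263 = 59.3% → Pool B
Humanities: the early-round pool 127/252 = 50.4%, Pool B 163/260 = 62.7% → Pool B
Overall: the early-round pool 652/1157 = 56.4%, Pool B 561/1081 = 51.9% → the early-round pool
Pool B wins each department group but the early-round pool wins overall — the comparison reverses. Pool B's applicants skew toward Arts, which has a lower base rate.

Yes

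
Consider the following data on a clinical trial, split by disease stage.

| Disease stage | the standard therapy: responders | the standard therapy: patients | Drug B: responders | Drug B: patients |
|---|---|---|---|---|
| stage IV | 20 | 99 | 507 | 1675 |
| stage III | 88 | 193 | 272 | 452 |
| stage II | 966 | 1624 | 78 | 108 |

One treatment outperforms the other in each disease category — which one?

Drug B

Stage IV: the standard therapy 20/99 = 20.2%, Drug B 507/1675 = 30.3% → Drug B
Stage III: the standard therapy 88/193 = 45.6%, Drug B 272/452 = 60.2% → Drug B
Stage II: the standard therapy 966/1624 = 59.5%, Drug B 78/108 = 72.2% → Drug B
Drug B has the higher rate in all 3 groups.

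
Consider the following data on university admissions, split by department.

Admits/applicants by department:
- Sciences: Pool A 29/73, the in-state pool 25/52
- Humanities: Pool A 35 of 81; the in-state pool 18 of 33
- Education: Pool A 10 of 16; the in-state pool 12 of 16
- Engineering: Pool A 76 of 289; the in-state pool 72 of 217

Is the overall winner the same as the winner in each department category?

Yes

Sciences: Pool A 29/73 = 39.7%, the in-state pool 25/52 = 48.1% → the in-state pool
Humanities: Pool A 35/81 = 43.2%, the in-state pool 18/33 = 54.5% → the in-state pool
Education: Pool A 10/16 = 62.5%, the in-state pool 12/16 = 75.0% → the in-state pool
Engineering: Pool A 76/289 = 26.3%, the in-state pool 72/217 = 33.2% → the in-state pool
Overall: Pool A 150/459 = 32.7%, the in-state pool 127/318 = 39.9% → the in-state pool
The in-state pool wins overall and in every department group — no reversal.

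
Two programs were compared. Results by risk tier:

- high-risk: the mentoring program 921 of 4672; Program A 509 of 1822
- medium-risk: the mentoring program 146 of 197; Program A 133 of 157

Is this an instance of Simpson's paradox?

High-risk: the mentoring program 921/4672 = 19.7%, Program A 509/1822 = 27.9% → Program A
Medium-risk: the mentoring program 146/197 = 74.1%, Program A 133/157 = 84.7% → Program A
Overall: the mentoring program 1067/4869 = 21.9%, Program A 642/1979 = 32.4% → Program A
Program A wins overall and in every risk group — no reversal.

No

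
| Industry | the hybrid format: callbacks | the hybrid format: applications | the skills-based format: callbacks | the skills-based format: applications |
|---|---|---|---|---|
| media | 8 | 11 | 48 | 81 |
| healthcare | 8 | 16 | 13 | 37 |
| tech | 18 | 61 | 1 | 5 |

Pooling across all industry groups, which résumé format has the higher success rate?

Media: the hybrid format 8/11 = 72.7%, the skills-based format 48/81 = 59.3% → the hybrid format
Healthcare: the hybrid format 8/16 = 50.0%, the skills-based format 13/37 = 35.1% → the hybrid format
Tech: the hybrid format 18/61 = 29.5%, the skills-based format 1/5 = 20.0% → the hybrid format
Overall: the hybrid format 34/88 = 38.6%, the skills-based format 62/123 = 50.4% → the skills-based format
(The hybrid format wins every industry group but the skills-based format wins overall — the hybrid format's applications skew toward the low-rate tech group.)

the skills-based format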